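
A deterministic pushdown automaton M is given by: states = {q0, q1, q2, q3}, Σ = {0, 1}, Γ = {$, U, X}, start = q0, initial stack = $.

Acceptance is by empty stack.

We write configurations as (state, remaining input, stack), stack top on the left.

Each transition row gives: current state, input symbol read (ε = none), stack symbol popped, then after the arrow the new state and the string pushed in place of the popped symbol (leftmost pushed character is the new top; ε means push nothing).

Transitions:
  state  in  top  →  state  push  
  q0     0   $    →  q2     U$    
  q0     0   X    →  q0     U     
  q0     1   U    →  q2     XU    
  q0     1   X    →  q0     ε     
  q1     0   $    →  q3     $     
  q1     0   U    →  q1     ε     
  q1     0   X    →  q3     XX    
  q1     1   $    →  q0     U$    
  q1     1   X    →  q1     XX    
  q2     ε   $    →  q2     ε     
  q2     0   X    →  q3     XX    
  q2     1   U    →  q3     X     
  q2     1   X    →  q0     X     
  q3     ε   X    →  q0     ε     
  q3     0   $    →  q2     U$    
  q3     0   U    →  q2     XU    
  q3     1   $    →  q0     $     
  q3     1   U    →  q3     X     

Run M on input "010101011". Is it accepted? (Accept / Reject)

(q0, 010101011, $) ⊢ (q2, 10101011, U$) ⊢ (q3, 0101011, X$) ⊢ (q0, 0101011, $) ⊢ (q2, 101011, U$) ⊢ (q3, 01011, X$) ⊢ (q0, 01011, $) ⊢ (q2, 1011, U$) ⊢ (q3, 011, X$) ⊢ (q0, 011, $) ⊢ (q2, 11, U$) ⊢ (q3, 1, X$) ⊢ (q0, 1, $)
No transition applies at (q0, 1, $); input not fully consumed.

Reject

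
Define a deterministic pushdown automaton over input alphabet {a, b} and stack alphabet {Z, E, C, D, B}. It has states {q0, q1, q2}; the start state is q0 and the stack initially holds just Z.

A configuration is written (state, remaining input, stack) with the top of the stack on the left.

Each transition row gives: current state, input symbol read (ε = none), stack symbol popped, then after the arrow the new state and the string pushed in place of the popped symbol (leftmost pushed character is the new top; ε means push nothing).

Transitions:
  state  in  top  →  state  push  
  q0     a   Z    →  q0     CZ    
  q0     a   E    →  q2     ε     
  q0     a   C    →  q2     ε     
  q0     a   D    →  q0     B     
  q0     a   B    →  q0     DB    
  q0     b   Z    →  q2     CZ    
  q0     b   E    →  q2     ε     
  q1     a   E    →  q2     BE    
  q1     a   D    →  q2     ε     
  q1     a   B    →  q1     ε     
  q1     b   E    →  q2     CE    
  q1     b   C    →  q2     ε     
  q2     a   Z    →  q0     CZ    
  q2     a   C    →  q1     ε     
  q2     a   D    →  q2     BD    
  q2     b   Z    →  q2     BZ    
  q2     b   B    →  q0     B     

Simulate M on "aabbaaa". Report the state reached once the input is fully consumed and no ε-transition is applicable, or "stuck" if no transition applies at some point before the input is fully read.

(q0, aabbaaa, Z)
  read a, top Z: go to q0, push CZ → (q0, abbaaa, CZ)
  read a, top C: go to q2, push ε → (q2, bbaaa, Z)
  read b, top Z: go to q2, push BZ → (q2, baaa, BZ)
  read b, top B: go to q0, push B → (q0, aaa, BZ)
  read a, top B: go to q0, push DB → (q0, aa, DBZ)
  read a, top D: go to q0, push B → (q0, a, BBZ)
  read a, top B: go to q0, push DB → (q0, ε, DBBZ)
All input consumed; M is in state q0.

q0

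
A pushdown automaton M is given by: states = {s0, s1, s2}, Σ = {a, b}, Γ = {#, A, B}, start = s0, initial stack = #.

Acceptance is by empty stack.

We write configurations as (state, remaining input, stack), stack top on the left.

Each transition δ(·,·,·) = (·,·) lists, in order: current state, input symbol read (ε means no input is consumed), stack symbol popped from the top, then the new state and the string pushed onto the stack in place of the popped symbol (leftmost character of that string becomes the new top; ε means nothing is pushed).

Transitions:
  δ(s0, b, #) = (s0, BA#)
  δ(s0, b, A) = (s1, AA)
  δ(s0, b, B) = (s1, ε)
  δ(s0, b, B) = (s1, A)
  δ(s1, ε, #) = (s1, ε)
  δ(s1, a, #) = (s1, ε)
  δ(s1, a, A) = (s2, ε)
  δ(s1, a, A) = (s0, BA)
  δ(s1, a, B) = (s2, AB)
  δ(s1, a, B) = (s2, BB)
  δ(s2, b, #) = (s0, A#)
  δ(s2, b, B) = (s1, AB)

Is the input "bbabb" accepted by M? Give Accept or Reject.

No computation consumes all input and empties the stack.

Reject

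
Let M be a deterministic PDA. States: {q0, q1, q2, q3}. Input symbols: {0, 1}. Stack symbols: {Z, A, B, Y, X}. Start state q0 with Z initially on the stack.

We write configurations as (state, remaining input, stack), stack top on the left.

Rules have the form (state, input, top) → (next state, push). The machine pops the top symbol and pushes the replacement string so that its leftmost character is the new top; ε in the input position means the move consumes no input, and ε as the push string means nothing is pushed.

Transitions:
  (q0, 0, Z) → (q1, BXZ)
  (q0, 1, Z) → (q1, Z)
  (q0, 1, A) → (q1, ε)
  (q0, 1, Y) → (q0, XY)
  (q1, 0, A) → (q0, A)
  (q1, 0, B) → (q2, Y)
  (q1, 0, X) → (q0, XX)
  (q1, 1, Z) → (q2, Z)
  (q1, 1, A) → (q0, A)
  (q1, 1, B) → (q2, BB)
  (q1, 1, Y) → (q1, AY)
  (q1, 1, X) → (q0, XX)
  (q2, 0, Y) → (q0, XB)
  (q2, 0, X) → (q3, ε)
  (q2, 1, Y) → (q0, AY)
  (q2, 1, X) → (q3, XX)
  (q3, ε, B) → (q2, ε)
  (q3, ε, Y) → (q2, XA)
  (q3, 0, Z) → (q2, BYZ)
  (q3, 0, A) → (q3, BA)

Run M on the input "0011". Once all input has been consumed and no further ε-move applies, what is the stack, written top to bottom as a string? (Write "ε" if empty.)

(q0, 0011, Z)
  read 0, top Z: go to q1, push BXZ → (q1, 011, BXZ)
  read 0, top B: go to q2, push Y → (q2, 11, YXZ)
  read 1, top Y: go to q0, push AY → (q0, 1, AYXZ)
  read 1, top A: go to q1, push ε → (q1, ε, YXZ)
All input consumed in state q1 with stack YXZ.

YXZ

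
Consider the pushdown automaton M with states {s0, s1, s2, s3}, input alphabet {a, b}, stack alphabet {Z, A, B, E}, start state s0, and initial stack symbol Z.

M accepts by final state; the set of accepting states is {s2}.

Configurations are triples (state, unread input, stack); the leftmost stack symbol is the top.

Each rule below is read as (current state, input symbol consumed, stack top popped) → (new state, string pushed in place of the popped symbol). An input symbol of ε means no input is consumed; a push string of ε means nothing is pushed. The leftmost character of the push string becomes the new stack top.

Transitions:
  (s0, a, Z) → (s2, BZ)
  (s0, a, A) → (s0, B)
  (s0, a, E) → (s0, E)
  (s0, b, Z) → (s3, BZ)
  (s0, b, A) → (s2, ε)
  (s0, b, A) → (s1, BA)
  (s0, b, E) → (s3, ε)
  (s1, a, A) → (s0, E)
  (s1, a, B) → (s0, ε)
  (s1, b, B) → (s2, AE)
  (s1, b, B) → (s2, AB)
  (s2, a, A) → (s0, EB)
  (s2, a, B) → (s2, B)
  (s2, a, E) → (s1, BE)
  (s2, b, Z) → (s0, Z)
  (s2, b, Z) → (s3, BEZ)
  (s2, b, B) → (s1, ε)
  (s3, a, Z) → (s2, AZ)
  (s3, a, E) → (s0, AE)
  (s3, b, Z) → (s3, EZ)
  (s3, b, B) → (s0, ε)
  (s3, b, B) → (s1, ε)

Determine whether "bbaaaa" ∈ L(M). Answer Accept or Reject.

One accepting computation: (s0, bbaaaa, Z) ⊢ (s3, baaaa, BZ) ⊢ (s0, aaaa, Z) ⊢ (s2, aaa, BZ) ⊢ (s2, aa, BZ) ⊢ (s2, a, BZ) ⊢ (s2, ε, BZ)
All input consumed and state s2 ∈ F.

Accept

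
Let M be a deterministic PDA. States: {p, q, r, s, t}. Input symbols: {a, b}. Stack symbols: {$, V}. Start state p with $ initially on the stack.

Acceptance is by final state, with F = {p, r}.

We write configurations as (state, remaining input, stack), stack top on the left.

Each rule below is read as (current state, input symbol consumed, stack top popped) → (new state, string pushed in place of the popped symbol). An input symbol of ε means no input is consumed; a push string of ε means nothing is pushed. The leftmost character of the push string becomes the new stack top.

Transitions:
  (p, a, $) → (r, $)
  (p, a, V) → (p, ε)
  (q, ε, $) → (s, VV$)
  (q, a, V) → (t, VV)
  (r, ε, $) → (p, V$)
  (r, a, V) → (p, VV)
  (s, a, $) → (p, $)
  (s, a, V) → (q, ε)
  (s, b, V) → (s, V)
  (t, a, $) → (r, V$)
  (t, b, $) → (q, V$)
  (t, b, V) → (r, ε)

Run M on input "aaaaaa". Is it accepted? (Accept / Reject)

(p, aaaaaa, $)
  read a, top $: go to r, push $ → (r, aaaaa, $)
  ε-move, top $: go to p, push V$ → (p, aaaaa, V$)
  read a, top V: go to p, push ε → (p, aaaa, $)
  read a, top $: go to r, push $ → (r, aaa, $)
  ε-move, top $: go to p, push V$ → (p, aaa, V$)
  read a, top V: go to p, push ε → (p, aa, $)
  read a, top $: go to r, push $ → (r, a, $)
  ε-move, top $: go to p, push V$ → (p, a, V$)
  read a, top V: go to p, push ε → (p, ε, $)
All input consumed; state p ∈ F.

Accept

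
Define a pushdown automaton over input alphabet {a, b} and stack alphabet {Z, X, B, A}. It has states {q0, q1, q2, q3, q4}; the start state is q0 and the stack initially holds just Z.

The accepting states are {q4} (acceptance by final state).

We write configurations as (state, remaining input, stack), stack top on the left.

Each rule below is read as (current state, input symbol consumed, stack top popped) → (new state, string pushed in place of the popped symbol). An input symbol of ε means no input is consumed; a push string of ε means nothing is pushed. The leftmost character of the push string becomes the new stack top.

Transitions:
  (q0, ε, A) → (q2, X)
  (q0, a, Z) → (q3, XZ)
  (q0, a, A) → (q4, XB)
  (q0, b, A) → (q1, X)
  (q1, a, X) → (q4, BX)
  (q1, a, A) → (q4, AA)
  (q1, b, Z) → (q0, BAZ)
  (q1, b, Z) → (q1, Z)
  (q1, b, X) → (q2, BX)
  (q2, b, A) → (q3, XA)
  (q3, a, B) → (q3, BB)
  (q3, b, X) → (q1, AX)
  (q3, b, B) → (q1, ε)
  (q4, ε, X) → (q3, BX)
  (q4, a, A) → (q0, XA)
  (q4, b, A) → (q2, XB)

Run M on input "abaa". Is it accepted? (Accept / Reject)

Reject

No computation consumes all input and reaches a final state.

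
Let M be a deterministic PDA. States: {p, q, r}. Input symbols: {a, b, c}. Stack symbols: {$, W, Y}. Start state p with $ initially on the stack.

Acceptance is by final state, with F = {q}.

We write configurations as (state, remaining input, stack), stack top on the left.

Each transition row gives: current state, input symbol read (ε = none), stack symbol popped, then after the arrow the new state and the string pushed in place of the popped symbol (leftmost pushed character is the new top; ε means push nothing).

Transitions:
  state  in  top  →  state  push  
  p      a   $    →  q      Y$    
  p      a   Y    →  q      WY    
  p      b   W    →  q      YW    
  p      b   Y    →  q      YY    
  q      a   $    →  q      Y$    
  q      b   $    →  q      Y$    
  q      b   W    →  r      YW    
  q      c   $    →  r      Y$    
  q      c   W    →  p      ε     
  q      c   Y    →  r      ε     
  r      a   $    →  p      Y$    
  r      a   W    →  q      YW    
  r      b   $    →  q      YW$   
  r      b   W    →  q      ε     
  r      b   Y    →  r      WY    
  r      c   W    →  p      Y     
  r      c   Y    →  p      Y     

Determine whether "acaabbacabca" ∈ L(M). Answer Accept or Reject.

Reject

(p, acaabbacabca, $) ⊢ (q, caabbacabca, Y$) ⊢ (r, aabbacabca, $) ⊢ (p, abbacabca, Y$) ⊢ (q, bbacabca, WY$) ⊢ (r, bacabca, YWY$) ⊢ (r, acabca, WYWY$) ⊢ (q, cabca, YWYWY$) ⊢ (r, abca, WYWY$) ⊢ (q, bca, YWYWY$)
No transition applies at (q, bca, YWYWY$); input not fully consumed.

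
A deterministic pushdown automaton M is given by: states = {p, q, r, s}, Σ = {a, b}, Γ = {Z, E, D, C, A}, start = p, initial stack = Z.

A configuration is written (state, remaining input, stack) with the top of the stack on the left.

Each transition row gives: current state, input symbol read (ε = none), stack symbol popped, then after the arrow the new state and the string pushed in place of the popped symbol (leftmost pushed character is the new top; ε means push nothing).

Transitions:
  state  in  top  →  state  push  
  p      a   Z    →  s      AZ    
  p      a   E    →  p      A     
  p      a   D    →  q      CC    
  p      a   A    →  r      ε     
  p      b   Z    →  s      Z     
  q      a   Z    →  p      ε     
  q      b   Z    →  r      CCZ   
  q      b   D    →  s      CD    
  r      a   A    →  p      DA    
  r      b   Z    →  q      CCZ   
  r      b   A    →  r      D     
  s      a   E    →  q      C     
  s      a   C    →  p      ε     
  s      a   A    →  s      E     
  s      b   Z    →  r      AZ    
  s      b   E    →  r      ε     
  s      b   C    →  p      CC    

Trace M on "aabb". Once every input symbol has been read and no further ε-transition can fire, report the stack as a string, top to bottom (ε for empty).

(p, aabb, Z)
  read a, top Z: go to s, push AZ → (s, abb, AZ)
  read a, top A: go to s, push E → (s, bb, EZ)
  read b, top E: go to r, push ε → (r, b, Z)
  read b, top Z: go to q, push CCZ → (q, ε, CCZ)
All input consumed in state q with stack CCZ.

CCZ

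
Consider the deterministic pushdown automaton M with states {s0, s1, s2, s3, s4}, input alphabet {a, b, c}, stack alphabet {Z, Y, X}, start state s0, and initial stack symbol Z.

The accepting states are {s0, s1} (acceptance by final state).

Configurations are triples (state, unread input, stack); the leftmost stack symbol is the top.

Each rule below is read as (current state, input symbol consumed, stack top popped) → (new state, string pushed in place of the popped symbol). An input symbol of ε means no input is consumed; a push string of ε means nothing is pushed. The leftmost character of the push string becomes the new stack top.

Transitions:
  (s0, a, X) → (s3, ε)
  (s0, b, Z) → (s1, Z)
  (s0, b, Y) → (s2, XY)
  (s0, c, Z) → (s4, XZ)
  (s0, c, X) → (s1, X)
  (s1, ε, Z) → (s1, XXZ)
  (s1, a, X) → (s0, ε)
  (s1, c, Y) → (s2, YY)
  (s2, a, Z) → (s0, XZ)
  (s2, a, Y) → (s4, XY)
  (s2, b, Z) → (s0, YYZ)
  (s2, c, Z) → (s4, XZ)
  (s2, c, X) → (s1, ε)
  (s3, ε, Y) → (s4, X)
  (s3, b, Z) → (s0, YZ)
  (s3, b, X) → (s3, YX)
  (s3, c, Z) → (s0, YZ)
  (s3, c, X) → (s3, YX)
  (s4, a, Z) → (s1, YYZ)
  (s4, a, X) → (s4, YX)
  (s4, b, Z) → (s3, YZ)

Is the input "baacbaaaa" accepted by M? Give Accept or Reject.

(s0, baacbaaaa, Z) ⊢ (s1, aacbaaaa, Z) ⊢ (s1, aacbaaaa, XXZ) ⊢ (s0, acbaaaa, XZ) ⊢ (s3, cbaaaa, Z) ⊢ (s0, baaaa, YZ) ⊢ (s2, aaaa, XYZ)
No transition applies at (s2, aaaa, XYZ); input not fully consumed.

Reject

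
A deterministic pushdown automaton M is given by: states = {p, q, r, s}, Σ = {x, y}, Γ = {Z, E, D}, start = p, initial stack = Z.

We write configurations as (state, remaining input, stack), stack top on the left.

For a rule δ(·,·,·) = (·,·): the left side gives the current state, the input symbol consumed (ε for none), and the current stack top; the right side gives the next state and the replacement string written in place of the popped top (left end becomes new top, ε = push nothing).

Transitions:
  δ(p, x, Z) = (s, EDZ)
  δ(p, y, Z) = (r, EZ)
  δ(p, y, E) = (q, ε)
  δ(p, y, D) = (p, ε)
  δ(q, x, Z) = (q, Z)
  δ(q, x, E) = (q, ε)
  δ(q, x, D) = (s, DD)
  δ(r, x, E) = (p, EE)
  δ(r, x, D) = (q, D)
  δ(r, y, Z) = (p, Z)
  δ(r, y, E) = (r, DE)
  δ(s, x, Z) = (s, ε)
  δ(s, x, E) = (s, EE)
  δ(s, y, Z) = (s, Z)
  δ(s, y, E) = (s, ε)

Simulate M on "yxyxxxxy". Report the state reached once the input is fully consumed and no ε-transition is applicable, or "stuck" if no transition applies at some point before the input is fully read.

(p, yxyxxxxy, Z)
  read y, top Z: go to r, push EZ → (r, xyxxxxy, EZ)
  read x, top E: go to p, push EE → (p, yxxxxy, EEZ)
  read y, top E: go to q, push ε → (q, xxxxy, EZ)
  read x, top E: go to q, push ε → (q, xxxy, Z)
  read x, top Z: go to q, push Z → (q, xxy, Z)
  read x, top Z: go to q, push Z → (q, xy, Z)
  read x, top Z: go to q, push Z → (q, y, Z)
No transition for (q, y, top Z); M blocks with input y remaining.

stuck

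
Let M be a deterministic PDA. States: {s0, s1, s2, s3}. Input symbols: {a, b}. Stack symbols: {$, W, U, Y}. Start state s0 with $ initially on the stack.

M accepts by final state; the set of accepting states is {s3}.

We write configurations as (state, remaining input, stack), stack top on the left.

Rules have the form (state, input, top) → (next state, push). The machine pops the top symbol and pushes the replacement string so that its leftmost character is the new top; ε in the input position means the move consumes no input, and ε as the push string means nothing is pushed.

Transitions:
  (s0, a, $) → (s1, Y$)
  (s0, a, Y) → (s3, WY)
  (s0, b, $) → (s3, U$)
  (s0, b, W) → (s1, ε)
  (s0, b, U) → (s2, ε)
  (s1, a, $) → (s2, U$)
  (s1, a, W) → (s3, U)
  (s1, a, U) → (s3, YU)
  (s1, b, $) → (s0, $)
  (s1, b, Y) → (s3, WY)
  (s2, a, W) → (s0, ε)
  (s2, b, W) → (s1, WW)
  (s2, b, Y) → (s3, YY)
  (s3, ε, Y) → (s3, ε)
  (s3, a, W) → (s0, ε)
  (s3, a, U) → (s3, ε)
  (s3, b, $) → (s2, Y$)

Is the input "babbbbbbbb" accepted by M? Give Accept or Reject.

Accept

(s0, babbbbbbbb, $)
  read b, top $: go to s3, push U$ → (s3, abbbbbbbb, U$)
  read a, top U: go to s3, push ε → (s3, bbbbbbbb, $)
  read b, top $: go to s2, push Y$ → (s2, bbbbbbb, Y$)
  read b, top Y: go to s3, push YY → (s3, bbbbbb, YY$)
  ε-move, top Y: go to s3, push ε → (s3, bbbbbb, Y$)
  ε-move, top Y: go to s3, push ε → (s3, bbbbbb, $)
  read b, top $: go to s2, push Y$ → (s2, bbbbb, Y$)
  read b, top Y: go to s3, push YY → (s3, bbbb, YY$)
  ε-move, top Y: go to s3, push ε → (s3, bbbb, Y$)
  ε-move, top Y: go to s3, push ε → (s3, bbbb, $)
  read b, top $: go to s2, push Y$ → (s2, bbb, Y$)
  read b, top Y: go to s3, push YY → (s3, bb, YY$)
  ε-move, top Y: go to s3, push ε → (s3, bb, Y$)
  ε-move, top Y: go to s3, push ε → (s3, bb, $)
  read b, top $: go to s2, push Y$ → (s2, b, Y$)
  read b, top Y: go to s3, push YY → (s3, ε, YY$)
All input consumed; state s3 ∈ F.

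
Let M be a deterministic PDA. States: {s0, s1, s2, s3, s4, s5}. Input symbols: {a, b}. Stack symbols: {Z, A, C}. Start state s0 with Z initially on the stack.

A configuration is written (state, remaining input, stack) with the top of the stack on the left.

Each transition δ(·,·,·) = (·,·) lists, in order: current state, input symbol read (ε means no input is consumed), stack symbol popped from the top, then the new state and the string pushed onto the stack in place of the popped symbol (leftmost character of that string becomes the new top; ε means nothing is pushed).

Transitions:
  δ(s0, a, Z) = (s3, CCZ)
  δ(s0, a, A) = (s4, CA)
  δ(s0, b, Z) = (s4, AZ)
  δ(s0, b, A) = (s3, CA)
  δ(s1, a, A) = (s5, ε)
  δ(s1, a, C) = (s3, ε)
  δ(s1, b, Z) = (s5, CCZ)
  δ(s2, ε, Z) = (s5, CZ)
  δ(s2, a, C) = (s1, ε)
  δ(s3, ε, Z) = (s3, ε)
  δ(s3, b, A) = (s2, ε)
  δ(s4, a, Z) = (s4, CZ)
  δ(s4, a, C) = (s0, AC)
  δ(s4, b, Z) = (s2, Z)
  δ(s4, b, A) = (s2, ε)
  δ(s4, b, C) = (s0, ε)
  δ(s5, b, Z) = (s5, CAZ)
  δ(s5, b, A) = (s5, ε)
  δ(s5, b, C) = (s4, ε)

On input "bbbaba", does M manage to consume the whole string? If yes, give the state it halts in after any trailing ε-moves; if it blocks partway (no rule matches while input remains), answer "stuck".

(s0, bbbaba, Z)
  read b, top Z: go to s4, push AZ → (s4, bbaba, AZ)
  read b, top A: go to s2, push ε → (s2, baba, Z)
  ε-move, top Z: go to s5, push CZ → (s5, baba, CZ)
  read b, top C: go to s4, push ε → (s4, aba, Z)
  read a, top Z: go to s4, push CZ → (s4, ba, CZ)
  read b, top C: go to s0, push ε → (s0, a, Z)
  read a, top Z: go to s3, push CCZ → (s3, ε, CCZ)
All input consumed; M is in state s3.

s3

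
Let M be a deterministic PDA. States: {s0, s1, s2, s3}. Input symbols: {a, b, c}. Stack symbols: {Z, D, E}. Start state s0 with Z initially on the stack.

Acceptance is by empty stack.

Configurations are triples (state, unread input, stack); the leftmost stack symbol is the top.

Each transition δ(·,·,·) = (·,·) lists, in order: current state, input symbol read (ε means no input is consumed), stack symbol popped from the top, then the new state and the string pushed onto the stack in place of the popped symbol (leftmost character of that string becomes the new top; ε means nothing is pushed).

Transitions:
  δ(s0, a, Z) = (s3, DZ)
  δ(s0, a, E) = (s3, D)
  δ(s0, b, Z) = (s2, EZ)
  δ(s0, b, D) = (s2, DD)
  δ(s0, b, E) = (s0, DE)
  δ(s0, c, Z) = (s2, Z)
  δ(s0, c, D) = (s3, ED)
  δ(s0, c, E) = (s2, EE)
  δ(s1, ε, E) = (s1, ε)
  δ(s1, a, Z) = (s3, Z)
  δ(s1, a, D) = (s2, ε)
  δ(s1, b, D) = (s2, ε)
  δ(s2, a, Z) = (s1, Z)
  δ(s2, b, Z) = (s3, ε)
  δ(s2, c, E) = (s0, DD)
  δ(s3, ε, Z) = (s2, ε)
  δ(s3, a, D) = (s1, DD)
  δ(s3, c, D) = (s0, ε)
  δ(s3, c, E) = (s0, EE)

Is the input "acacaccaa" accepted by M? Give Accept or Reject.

Accept

(s0, acacaccaa, Z) ⊢ (s3, cacaccaa, DZ) ⊢ (s0, acaccaa, Z) ⊢ (s3, caccaa, DZ) ⊢ (s0, accaa, Z) ⊢ (s3, ccaa, DZ) ⊢ (s0, caa, Z) ⊢ (s2, aa, Z) ⊢ (s1, a, Z) ⊢ (s3, ε, Z) ⊢ (s2, ε, ε)
All input consumed and the stack is empty.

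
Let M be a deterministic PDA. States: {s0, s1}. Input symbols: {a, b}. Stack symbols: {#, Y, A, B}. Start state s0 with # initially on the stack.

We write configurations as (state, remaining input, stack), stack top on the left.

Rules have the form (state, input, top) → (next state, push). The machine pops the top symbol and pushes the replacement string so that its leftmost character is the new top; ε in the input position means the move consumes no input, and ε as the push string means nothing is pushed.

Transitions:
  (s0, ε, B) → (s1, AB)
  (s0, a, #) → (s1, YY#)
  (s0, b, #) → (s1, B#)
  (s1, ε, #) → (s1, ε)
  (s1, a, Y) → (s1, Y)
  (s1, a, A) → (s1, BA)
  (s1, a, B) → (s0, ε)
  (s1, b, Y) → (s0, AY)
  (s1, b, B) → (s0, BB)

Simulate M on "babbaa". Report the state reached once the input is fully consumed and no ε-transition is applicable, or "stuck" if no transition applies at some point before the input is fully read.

(s0, babbaa, #)
  read b, top #: go to s1, push B# → (s1, abbaa, B#)
  read a, top B: go to s0, push ε → (s0, bbaa, #)
  read b, top #: go to s1, push B# → (s1, baa, B#)
  read b, top B: go to s0, push BB → (s0, aa, BB#)
  ε-move, top B: go to s1, push AB → (s1, aa, ABB#)
  read a, top A: go to s1, push BA → (s1, a, BABB#)
  read a, top B: go to s0, push ε → (s0, ε, ABB#)
All input consumed; M is in state s0.

s0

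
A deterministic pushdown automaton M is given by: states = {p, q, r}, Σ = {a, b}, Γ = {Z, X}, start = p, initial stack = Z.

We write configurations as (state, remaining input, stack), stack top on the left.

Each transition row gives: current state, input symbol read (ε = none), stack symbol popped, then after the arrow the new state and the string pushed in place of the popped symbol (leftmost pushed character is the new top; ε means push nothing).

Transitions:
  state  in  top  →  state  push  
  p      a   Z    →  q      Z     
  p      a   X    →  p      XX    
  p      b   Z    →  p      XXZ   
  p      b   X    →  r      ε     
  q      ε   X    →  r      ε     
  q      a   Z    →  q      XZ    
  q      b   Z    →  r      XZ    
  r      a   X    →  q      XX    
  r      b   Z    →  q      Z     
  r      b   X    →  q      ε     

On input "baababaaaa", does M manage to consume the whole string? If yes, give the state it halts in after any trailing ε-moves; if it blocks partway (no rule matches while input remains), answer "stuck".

(p, baababaaaa, Z) ⊢ (p, aababaaaa, XXZ) ⊢ (p, ababaaaa, XXXZ) ⊢ (p, babaaaa, XXXXZ) ⊢ (r, abaaaa, XXXZ) ⊢ (q, baaaa, XXXXZ) ⊢ (r, baaaa, XXXZ) ⊢ (q, aaaa, XXZ) ⊢ (r, aaaa, XZ) ⊢ (q, aaa, XXZ) ⊢ (r, aaa, XZ) ⊢ (q, aa, XXZ) ⊢ (r, aa, XZ) ⊢ (q, a, XXZ) ⊢ (r, a, XZ) ⊢ (q, ε, XXZ) ⊢ (r, ε, XZ)
All input consumed; M is in state r.

r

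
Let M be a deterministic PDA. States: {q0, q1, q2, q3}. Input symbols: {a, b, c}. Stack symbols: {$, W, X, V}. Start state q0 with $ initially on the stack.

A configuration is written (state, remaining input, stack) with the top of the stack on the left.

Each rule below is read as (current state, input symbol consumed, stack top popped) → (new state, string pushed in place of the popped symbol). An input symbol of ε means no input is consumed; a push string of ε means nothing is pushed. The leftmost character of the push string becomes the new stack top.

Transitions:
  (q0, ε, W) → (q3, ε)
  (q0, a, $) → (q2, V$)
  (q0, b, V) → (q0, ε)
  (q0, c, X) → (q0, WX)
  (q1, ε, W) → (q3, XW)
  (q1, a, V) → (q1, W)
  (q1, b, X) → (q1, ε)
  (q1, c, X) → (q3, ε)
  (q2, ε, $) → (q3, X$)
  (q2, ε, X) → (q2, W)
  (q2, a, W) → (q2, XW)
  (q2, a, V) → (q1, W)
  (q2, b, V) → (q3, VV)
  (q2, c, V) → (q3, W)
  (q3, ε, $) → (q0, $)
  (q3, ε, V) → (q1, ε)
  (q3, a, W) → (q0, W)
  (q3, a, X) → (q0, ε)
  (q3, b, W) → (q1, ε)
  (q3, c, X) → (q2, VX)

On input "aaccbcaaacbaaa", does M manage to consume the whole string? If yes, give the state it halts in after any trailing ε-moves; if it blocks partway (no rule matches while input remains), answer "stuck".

(q0, aaccbcaaacbaaa, $)
  read a, top $: go to q2, push V$ → (q2, accbcaaacbaaa, V$)
  read a, top V: go to q1, push W → (q1, ccbcaaacbaaa, W$)
  ε-move, top W: go to q3, push XW → (q3, ccbcaaacbaaa, XW$)
  read c, top X: go to q2, push VX → (q2, cbcaaacbaaa, VXW$)
  read c, top V: go to q3, push W → (q3, bcaaacbaaa, WXW$)
  read b, top W: go to q1, push ε → (q1, caaacbaaa, XW$)
  read c, top X: go to q3, push ε → (q3, aaacbaaa, W$)
  read a, top W: go to q0, push W → (q0, aacbaaa, W$)
  ε-move, top W: go to q3, push ε → (q3, aacbaaa, $)
  ε-move, top $: go to q0, push $ → (q0, aacbaaa, $)
  read a, top $: go to q2, push V$ → (q2, acbaaa, V$)
  read a, top V: go to q1, push W → (q1, cbaaa, W$)
  ε-move, top W: go to q3, push XW → (q3, cbaaa, XW$)
  read c, top X: go to q2, push VX → (q2, baaa, VXW$)
  read b, top V: go to q3, push VV → (q3, aaa, VVXW$)
  ε-move, top V: go to q1, push ε → (q1, aaa, VXW$)
  read a, top V: go to q1, push W → (q1, aa, WXW$)
  ε-move, top W: go to q3, push XW → (q3, aa, XWXW$)
  read a, top X: go to q0, push ε → (q0, a, WXW$)
  ε-move, top W: go to q3, push ε → (q3, a, XW$)
  read a, top X: go to q0, push ε → (q0, ε, W$)
  ε-move, top W: go to q3, push ε → (q3, ε, $)
  ε-move, top $: go to q0, push $ → (q0, ε, $)
All input consumed; M is in state q0.

q0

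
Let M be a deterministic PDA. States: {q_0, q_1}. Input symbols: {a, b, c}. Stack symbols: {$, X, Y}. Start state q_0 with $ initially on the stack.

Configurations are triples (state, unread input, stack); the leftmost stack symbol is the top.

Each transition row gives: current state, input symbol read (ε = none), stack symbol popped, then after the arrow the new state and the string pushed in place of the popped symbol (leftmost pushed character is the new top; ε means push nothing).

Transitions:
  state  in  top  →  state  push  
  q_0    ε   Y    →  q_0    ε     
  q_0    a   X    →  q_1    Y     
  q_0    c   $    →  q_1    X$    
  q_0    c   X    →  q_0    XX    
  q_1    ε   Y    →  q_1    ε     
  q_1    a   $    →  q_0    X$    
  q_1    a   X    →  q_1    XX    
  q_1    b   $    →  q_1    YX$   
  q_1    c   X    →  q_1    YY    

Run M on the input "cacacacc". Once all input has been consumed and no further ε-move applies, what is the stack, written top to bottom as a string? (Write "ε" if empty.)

(q_0, cacacacc, $)
  read c, top $: go to q_1, push X$ → (q_1, acacacc, X$)
  read a, top X: go to q_1, push XX → (q_1, cacacc, XX$)
  read c, top X: go to q_1, push YY → (q_1, acacc, YYX$)
  ε-move, top Y: go to q_1, push ε → (q_1, acacc, YX$)
  ε-move, top Y: go to q_1, push ε → (q_1, acacc, X$)
  read a, top X: go to q_1, push XX → (q_1, cacc, XX$)
  read c, top X: go to q_1, push YY → (q_1, acc, YYX$)
  ε-move, top Y: go to q_1, push ε → (q_1, acc, YX$)
  ε-move, top Y: go to q_1, push ε → (q_1, acc, X$)
  read a, top X: go to q_1, push XX → (q_1, cc, XX$)
  read c, top X: go to q_1, push YY → (q_1, c, YYX$)
  ε-move, top Y: go to q_1, push ε → (q_1, c, YX$)
  ε-move, top Y: go to q_1, push ε → (q_1, c, X$)
  read c, top X: go to q_1, push YY → (q_1, ε, YY$)
  ε-move, top Y: go to q_1, push ε → (q_1, ε, Y$)
  ε-move, top Y: go to q_1, push ε → (q_1, ε, $)
All input consumed in state q_1 with stack $.

$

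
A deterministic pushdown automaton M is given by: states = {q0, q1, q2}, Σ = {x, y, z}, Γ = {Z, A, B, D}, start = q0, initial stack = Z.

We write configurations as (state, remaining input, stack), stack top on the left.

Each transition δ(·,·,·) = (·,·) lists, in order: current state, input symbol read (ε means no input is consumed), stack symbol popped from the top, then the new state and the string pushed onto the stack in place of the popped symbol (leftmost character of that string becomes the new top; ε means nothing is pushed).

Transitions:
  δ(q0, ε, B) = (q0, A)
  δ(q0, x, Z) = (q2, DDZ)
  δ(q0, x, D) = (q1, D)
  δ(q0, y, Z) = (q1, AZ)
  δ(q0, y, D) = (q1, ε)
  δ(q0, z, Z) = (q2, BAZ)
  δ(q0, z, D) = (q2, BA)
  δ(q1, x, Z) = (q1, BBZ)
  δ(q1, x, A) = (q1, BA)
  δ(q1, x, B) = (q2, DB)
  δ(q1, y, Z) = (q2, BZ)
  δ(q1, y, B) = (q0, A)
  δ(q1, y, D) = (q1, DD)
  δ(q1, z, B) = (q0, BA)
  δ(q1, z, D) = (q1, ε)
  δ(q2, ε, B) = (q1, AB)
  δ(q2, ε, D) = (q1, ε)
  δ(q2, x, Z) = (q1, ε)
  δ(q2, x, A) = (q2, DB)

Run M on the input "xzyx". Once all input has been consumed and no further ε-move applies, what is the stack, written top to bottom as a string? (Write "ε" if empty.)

(q0, xzyx, Z) ⊢ (q2, zyx, DDZ) ⊢ (q1, zyx, DZ) ⊢ (q1, yx, Z) ⊢ (q2, x, BZ) ⊢ (q1, x, ABZ) ⊢ (q1, ε, BABZ)
All input consumed in state q1 with stack BABZ.

BABZ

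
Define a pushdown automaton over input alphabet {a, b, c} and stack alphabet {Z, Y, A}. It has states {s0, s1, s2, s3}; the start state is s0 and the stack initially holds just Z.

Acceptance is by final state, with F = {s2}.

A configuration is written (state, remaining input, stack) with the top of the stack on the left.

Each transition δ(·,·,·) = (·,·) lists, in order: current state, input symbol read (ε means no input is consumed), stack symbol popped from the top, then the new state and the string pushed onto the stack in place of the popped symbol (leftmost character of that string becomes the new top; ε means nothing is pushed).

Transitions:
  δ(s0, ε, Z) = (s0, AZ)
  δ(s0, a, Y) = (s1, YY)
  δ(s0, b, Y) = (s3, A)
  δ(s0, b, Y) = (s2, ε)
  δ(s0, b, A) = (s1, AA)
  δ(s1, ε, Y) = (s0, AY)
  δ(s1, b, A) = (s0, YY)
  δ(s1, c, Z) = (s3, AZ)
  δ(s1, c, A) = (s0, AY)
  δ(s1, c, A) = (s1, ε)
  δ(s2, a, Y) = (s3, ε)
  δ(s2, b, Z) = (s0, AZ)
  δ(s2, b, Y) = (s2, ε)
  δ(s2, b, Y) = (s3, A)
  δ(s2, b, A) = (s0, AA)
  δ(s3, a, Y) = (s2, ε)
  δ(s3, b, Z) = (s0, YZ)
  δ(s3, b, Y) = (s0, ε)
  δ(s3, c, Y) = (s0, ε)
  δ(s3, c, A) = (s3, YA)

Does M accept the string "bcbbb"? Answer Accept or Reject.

Accept

One accepting computation: (s0, bcbbb, Z) ⊢ (s0, bcbbb, AZ) ⊢ (s1, cbbb, AAZ) ⊢ (s0, bbb, AYAZ) ⊢ (s1, bb, AAYAZ) ⊢ (s0, b, YYAYAZ) ⊢ (s2, ε, YAYAZ)
All input consumed and state s2 ∈ F.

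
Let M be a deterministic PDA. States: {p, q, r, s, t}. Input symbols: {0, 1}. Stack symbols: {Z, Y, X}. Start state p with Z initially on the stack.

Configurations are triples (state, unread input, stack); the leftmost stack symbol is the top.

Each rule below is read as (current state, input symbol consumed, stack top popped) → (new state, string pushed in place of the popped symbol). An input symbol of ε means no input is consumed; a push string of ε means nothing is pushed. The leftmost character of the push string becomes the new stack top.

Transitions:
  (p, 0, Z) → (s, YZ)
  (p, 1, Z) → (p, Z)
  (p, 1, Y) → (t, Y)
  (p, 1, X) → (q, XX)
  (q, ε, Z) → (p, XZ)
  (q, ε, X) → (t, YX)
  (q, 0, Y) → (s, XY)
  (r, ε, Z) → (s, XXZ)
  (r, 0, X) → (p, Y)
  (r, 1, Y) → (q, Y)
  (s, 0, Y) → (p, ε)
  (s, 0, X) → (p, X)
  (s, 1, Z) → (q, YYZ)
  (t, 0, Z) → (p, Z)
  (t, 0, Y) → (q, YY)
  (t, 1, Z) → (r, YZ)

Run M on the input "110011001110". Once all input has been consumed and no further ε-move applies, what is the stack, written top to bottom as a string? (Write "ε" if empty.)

YZ

(p, 110011001110, Z) ⊢ (p, 10011001110, Z) ⊢ (p, 0011001110, Z) ⊢ (s, 011001110, YZ) ⊢ (p, 11001110, Z) ⊢ (p, 1001110, Z) ⊢ (p, 001110, Z) ⊢ (s, 01110, YZ) ⊢ (p, 1110, Z) ⊢ (p, 110, Z) ⊢ (p, 10, Z) ⊢ (p, 0, Z) ⊢ (s, ε, YZ)
All input consumed in state s with stack YZ.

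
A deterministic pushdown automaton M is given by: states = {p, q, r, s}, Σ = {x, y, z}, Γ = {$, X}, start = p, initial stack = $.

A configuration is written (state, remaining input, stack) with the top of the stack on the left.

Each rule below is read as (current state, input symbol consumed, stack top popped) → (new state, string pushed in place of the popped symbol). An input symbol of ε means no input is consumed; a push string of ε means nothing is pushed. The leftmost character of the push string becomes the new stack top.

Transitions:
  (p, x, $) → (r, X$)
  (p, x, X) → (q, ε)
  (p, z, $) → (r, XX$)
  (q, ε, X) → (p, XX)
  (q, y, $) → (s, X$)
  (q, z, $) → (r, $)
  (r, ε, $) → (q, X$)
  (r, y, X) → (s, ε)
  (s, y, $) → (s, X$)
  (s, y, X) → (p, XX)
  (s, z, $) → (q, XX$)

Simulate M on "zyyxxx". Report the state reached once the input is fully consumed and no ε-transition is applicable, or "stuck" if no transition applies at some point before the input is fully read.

p

(p, zyyxxx, $)
  read z, top $: go to r, push XX$ → (r, yyxxx, XX$)
  read y, top X: go to s, push ε → (s, yxxx, X$)
  read y, top X: go to p, push XX → (p, xxx, XX$)
  read x, top X: go to q, push ε → (q, xx, X$)
  ε-move, top X: go to p, push XX → (p, xx, XX$)
  read x, top X: go to q, push ε → (q, x, X$)
  ε-move, top X: go to p, push XX → (p, x, XX$)
  read x, top X: go to q, push ε → (q, ε, X$)
  ε-move, top X: go to p, push XX → (p, ε, XX$)
All input consumed; M is in state p.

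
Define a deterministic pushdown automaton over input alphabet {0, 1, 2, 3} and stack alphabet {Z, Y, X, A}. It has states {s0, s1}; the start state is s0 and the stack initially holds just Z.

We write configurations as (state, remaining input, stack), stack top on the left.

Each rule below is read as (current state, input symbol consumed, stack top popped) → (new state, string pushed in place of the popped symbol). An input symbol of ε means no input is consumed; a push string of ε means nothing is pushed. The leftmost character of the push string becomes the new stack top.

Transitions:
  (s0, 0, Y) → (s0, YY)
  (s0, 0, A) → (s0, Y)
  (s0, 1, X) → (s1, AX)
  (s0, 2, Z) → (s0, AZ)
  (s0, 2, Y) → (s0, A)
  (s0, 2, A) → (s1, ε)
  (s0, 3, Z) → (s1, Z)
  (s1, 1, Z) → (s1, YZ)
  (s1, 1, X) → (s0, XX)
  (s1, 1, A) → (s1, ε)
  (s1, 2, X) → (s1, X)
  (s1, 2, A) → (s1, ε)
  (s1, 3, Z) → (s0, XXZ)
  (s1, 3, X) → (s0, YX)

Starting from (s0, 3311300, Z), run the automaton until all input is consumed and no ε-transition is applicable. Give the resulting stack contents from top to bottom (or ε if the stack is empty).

(s0, 3311300, Z) ⊢ (s1, 311300, Z) ⊢ (s0, 11300, XXZ) ⊢ (s1, 1300, AXXZ) ⊢ (s1, 300, XXZ) ⊢ (s0, 00, YXXZ) ⊢ (s0, 0, YYXXZ) ⊢ (s0, ε, YYYXXZ)
All input consumed in state s0 with stack YYYXXZ.

YYYXXZ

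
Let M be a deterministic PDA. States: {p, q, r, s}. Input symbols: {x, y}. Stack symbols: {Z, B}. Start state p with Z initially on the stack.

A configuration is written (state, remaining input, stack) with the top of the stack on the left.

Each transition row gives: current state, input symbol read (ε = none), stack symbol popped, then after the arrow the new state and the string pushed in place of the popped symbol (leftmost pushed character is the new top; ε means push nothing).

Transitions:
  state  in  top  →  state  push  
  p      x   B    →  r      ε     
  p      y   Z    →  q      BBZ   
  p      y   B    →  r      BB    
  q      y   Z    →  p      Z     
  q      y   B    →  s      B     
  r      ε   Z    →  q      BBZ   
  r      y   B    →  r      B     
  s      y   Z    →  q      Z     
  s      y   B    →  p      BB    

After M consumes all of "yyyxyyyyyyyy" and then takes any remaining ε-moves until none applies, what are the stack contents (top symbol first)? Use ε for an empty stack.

(p, yyyxyyyyyyyy, Z)
  read y, top Z: go to q, push BBZ → (q, yyxyyyyyyyy, BBZ)
  read y, top B: go to s, push B → (s, yxyyyyyyyy, BBZ)
  read y, top B: go to p, push BB → (p, xyyyyyyyy, BBBZ)
  read x, top B: go to r, push ε → (r, yyyyyyyy, BBZ)
  read y, top B: go to r, push B → (r, yyyyyyy, BBZ)
  read y, top B: go to r, push B → (r, yyyyyy, BBZ)
  read y, top B: go to r, push B → (r, yyyyy, BBZ)
  read y, top B: go to r, push B → (r, yyyy, BBZ)
  read y, top B: go to r, push B → (r, yyy, BBZ)
  read y, top B: go to r, push B → (r, yy, BBZ)
  read y, top B: go to r, push B → (r, y, BBZ)
  read y, top B: go to r, push B → (r, ε, BBZ)
All input consumed in state r with stack BBZ.

BBZ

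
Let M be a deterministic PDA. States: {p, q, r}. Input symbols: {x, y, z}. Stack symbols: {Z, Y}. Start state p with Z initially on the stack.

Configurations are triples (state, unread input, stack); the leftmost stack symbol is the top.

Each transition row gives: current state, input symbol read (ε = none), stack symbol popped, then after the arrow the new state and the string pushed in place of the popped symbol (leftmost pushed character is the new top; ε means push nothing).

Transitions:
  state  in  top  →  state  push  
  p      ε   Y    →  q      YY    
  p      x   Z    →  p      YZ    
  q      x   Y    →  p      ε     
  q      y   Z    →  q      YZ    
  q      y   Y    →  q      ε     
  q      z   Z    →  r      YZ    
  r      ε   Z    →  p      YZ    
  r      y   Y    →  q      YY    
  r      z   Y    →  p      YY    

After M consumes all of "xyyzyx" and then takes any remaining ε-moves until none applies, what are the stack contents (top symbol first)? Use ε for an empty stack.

(p, xyyzyx, Z) ⊢ (p, yyzyx, YZ) ⊢ (q, yyzyx, YYZ) ⊢ (q, yzyx, YZ) ⊢ (q, zyx, Z) ⊢ (r, yx, YZ) ⊢ (q, x, YYZ) ⊢ (p, ε, YZ) ⊢ (q, ε, YYZ)
All input consumed in state q with stack YYZ.

YYZ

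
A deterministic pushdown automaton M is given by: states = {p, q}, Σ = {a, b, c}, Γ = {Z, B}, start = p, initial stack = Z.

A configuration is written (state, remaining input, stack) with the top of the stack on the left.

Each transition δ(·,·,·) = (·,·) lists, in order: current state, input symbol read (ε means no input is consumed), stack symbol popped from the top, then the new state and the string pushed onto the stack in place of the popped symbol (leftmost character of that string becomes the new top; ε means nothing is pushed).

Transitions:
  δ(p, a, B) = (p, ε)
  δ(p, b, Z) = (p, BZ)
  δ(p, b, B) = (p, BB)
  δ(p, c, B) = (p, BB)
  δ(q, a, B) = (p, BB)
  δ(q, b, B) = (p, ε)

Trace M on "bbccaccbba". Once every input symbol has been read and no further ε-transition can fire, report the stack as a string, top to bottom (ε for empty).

(p, bbccaccbba, Z)
  read b, top Z: go to p, push BZ → (p, bccaccbba, BZ)
  read b, top B: go to p, push BB → (p, ccaccbba, BBZ)
  read c, top B: go to p, push BB → (p, caccbba, BBBZ)
  read c, top B: go to p, push BB → (p, accbba, BBBBZ)
  read a, top B: go to p, push ε → (p, ccbba, BBBZ)
  read c, top B: go to p, push BB → (p, cbba, BBBBZ)
  read c, top B: go to p, push BB → (p, bba, BBBBBZ)
  read b, top B: go to p, push BB → (p, ba, BBBBBBZ)
  read b, top B: go to p, push BB → (p, a, BBBBBBBZ)
  read a, top B: go to p, push ε → (p, ε, BBBBBBZ)
All input consumed in state p with stack BBBBBBZ.

BBBBBBZ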